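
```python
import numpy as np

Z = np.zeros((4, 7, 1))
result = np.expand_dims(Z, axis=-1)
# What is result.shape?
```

(4, 7, 1, 1)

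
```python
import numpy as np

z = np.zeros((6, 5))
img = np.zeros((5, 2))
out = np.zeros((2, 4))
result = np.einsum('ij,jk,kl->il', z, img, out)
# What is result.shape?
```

(6, 4)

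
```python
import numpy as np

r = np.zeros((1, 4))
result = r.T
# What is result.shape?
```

(4, 1)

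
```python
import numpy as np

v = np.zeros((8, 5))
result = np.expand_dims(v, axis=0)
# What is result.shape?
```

(1, 8, 5)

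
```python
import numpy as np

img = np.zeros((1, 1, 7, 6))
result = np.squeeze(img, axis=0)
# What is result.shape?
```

(1, 7, 6)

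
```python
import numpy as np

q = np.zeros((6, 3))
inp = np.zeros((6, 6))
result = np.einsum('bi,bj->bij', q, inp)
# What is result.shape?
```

(6, 3, 6)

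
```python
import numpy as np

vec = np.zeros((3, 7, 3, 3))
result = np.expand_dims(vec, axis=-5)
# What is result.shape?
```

(1, 3, 7, 3, 3)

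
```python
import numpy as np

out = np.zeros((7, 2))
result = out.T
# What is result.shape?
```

(2, 7)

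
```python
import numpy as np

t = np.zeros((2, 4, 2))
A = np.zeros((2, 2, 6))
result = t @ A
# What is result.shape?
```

(2, 4, 6)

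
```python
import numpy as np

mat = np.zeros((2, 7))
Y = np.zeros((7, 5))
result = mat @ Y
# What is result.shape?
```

(2, 5)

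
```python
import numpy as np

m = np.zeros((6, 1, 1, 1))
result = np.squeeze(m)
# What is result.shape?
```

(6,)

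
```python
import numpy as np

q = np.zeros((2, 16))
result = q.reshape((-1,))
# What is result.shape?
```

(32,)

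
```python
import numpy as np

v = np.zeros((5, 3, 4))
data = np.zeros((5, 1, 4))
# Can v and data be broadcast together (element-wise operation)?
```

Yes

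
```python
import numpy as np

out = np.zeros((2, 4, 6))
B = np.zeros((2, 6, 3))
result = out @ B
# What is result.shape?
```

(2, 4, 3)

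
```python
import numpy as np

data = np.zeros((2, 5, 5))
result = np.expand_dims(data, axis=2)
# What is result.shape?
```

(2, 5, 1, 5)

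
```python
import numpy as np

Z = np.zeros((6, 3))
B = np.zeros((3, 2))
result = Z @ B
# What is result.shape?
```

(6, 2)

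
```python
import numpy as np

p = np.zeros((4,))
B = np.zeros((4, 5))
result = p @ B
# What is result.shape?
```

(5,)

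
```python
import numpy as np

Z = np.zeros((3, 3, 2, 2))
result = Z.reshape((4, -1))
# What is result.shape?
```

(4, 9)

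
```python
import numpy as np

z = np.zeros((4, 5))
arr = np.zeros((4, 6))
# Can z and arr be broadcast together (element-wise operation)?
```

No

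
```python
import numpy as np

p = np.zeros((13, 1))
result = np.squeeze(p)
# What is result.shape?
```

(13,)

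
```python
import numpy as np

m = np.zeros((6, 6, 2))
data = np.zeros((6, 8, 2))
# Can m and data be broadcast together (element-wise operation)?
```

No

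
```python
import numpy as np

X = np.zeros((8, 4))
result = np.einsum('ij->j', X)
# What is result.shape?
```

(4,)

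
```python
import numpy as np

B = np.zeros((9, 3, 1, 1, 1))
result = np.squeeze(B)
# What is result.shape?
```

(9, 3)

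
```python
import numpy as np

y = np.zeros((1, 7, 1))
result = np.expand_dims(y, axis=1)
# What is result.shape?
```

(1, 1, 7, 1)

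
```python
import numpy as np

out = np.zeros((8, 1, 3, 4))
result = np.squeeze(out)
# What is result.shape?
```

(8, 3, 4)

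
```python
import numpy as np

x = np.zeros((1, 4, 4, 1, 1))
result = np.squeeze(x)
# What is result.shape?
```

(4, 4)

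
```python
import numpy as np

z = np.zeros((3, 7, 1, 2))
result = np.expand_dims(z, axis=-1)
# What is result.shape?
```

(3, 7, 1, 2, 1)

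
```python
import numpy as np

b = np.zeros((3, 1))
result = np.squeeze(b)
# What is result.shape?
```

(3,)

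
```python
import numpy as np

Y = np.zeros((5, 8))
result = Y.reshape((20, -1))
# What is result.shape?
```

(20, 2)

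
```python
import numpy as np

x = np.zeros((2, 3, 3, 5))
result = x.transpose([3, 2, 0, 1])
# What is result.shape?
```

(5, 3, 2, 3)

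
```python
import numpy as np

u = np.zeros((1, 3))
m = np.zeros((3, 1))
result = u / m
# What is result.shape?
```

(3, 3)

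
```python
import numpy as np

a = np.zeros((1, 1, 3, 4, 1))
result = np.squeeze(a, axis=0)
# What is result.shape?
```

(1, 3, 4, 1)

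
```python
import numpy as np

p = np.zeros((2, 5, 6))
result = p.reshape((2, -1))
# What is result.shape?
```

(2, 30)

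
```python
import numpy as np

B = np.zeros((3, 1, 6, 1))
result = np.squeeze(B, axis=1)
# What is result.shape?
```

(3, 6, 1)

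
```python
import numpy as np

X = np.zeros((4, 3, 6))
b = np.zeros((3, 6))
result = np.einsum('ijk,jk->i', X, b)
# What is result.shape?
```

(4,)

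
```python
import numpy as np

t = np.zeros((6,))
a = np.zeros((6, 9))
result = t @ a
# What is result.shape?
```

(9,)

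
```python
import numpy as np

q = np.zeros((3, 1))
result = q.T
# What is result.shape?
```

(1, 3)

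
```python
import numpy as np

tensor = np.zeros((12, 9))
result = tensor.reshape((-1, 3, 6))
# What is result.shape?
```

(6, 3, 6)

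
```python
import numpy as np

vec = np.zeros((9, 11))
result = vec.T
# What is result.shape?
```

(11, 9)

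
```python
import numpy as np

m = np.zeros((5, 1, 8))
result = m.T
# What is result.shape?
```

(8, 1, 5)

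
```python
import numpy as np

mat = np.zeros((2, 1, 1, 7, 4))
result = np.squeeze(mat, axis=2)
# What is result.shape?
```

(2, 1, 7, 4)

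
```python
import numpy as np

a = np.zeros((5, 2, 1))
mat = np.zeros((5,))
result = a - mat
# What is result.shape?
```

(5, 2, 5)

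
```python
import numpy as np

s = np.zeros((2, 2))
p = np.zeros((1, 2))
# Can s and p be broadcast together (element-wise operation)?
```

Yes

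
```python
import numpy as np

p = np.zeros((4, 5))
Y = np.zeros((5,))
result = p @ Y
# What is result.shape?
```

(4,)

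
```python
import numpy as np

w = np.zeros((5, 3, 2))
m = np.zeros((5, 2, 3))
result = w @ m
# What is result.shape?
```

(5, 3, 3)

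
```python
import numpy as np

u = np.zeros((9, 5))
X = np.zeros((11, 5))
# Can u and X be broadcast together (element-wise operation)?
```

No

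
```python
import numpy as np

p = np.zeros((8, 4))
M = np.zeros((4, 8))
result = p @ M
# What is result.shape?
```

(8, 8)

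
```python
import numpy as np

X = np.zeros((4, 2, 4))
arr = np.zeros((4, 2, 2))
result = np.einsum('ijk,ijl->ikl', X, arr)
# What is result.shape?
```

(4, 4, 2)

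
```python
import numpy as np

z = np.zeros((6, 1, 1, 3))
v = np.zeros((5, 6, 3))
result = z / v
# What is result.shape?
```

(6, 5, 6, 3)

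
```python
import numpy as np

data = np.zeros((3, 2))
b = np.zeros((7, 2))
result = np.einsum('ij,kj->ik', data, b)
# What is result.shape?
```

(3, 7)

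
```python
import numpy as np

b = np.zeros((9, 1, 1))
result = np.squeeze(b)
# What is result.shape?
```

(9,)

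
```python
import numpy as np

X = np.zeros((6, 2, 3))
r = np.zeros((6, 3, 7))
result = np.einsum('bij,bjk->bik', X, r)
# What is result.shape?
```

(6, 2, 7)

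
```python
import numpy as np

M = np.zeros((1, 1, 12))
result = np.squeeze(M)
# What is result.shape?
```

(12,)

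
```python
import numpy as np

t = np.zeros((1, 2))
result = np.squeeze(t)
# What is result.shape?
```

(2,)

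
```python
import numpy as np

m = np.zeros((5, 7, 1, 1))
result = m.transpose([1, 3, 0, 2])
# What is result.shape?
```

(7, 1, 5, 1)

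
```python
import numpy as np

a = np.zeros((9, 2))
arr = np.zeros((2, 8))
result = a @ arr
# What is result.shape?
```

(9, 8)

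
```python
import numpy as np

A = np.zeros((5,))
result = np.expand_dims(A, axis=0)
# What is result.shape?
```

(1, 5)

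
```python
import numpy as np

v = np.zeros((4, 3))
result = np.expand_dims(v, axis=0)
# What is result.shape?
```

(1, 4, 3)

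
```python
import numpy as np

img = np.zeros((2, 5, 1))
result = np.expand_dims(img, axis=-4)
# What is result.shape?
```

(1, 2, 5, 1)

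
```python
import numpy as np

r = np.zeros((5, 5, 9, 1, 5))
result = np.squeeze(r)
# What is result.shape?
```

(5, 5, 9, 5)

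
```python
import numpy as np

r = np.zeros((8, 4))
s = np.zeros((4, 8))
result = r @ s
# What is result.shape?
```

(8, 8)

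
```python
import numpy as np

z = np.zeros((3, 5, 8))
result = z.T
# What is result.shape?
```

(8, 5, 3)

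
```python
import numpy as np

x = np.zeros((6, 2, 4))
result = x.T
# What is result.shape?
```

(4, 2, 6)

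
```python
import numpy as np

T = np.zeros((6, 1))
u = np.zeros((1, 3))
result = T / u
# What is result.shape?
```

(6, 3)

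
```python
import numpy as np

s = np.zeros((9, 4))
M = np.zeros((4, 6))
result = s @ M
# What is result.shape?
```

(9, 6)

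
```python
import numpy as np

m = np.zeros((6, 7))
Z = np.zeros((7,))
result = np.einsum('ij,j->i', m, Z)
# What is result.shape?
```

(6,)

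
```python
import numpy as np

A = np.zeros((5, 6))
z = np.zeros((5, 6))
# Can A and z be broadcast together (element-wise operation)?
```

Yes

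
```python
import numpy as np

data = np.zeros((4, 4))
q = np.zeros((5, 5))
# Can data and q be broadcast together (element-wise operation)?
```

No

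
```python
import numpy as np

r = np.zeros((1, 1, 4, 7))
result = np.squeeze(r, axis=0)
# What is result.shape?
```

(1, 4, 7)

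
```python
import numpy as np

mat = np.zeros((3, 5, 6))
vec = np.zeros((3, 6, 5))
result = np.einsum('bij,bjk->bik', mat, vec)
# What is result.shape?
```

(3, 5, 5)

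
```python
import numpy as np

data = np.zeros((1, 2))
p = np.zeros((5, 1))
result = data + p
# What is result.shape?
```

(5, 2)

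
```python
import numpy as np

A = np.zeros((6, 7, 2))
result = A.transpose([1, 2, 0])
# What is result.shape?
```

(7, 2, 6)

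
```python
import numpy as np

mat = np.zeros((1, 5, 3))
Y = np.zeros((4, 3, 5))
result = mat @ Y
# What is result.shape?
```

(4, 5, 5)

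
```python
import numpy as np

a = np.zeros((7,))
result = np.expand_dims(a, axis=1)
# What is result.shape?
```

(7, 1)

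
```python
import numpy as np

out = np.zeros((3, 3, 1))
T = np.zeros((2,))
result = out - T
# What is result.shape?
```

(3, 3, 2)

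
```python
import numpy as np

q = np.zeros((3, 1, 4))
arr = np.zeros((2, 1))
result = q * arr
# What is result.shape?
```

(3, 2, 4)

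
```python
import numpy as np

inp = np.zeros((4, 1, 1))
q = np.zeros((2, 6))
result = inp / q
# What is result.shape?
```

(4, 2, 6)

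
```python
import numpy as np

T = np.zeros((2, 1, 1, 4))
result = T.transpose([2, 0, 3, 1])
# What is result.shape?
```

(1, 2, 4, 1)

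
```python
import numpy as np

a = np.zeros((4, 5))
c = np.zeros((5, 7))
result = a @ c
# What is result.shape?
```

(4, 7)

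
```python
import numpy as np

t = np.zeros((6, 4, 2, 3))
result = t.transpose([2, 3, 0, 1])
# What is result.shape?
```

(2, 3, 6, 4)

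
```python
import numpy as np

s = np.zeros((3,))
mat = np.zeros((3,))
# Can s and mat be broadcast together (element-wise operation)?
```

Yes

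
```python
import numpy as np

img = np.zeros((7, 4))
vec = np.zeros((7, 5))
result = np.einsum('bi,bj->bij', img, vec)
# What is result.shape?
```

(7, 4, 5)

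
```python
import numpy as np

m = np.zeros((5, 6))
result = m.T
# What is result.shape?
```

(6, 5)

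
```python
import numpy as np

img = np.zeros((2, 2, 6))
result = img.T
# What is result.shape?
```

(6, 2, 2)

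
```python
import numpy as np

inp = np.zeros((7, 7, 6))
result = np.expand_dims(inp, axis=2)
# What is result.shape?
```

(7, 7, 1, 6)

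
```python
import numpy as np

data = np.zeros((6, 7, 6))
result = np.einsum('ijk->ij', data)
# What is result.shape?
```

(6, 7)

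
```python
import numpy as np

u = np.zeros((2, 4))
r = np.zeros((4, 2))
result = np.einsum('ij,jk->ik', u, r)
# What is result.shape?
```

(2, 2)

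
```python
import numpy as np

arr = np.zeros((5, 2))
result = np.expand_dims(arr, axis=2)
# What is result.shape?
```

(5, 2, 1)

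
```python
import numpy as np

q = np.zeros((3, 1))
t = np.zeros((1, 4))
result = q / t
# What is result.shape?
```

(3, 4)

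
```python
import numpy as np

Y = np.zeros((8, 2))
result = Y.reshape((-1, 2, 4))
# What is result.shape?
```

(2, 2, 4)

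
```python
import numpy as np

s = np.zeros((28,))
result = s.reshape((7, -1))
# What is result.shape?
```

(7, 4)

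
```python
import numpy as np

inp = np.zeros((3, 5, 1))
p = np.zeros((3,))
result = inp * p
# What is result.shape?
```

(3, 5, 3)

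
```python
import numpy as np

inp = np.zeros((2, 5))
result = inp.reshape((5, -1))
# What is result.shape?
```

(5, 2)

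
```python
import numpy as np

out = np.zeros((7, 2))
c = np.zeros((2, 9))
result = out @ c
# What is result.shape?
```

(7, 9)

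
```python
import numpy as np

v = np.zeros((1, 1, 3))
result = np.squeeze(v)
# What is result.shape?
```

(3,)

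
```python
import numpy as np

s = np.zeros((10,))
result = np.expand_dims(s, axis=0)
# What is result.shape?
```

(1, 10)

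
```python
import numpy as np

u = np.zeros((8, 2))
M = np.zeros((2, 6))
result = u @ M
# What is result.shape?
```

(8, 6)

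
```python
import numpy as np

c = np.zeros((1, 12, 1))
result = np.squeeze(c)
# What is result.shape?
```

(12,)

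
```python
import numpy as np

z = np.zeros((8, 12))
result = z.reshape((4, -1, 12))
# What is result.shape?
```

(4, 2, 12)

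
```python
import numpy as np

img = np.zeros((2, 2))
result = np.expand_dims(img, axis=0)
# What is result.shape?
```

(1, 2, 2)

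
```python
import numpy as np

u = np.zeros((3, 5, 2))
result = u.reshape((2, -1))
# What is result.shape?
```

(2, 15)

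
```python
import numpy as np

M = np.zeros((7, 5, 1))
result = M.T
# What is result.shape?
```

(1, 5, 7)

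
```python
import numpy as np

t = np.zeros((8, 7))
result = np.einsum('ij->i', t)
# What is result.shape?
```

(8,)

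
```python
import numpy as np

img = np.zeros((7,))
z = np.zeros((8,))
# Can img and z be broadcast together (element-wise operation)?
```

No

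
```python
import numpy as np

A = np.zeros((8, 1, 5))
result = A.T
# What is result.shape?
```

(5, 1, 8)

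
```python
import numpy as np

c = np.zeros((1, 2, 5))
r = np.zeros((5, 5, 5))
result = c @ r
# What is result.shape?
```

(5, 2, 5)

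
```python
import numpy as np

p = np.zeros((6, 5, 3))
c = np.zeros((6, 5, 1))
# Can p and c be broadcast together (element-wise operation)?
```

Yes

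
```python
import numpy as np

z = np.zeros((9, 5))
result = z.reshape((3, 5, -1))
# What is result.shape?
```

(3, 5, 3)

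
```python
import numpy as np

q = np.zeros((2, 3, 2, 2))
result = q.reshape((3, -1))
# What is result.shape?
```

(3, 8)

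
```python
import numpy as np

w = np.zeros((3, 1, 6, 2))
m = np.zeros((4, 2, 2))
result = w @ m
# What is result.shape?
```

(3, 4, 6, 2)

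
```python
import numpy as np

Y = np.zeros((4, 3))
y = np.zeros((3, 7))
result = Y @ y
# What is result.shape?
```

(4, 7)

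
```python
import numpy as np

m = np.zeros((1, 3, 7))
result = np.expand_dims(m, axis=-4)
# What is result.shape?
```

(1, 1, 3, 7)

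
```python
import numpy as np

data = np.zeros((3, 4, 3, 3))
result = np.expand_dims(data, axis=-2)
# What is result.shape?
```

(3, 4, 3, 1, 3)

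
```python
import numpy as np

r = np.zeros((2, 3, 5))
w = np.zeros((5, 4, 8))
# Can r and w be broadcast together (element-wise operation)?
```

No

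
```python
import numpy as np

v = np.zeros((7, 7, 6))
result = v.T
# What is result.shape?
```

(6, 7, 7)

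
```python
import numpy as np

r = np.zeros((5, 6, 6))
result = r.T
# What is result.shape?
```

(6, 6, 5)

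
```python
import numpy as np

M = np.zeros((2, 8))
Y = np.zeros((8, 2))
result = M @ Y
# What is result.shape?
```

(2, 2)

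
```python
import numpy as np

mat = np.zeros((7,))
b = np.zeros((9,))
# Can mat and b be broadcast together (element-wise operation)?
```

No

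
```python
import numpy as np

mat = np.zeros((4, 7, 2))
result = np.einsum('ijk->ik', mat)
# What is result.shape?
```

(4, 2)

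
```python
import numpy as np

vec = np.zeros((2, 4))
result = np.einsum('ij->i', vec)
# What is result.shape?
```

(2,)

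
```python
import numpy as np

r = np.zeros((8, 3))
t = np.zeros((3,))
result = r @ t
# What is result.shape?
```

(8,)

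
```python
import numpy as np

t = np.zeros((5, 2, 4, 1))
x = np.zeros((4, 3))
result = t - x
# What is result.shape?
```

(5, 2, 4, 3)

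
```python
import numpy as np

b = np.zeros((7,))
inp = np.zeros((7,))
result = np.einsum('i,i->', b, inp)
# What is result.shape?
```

()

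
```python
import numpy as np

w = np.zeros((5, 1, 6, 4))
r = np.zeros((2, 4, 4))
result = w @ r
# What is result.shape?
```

(5, 2, 6, 4)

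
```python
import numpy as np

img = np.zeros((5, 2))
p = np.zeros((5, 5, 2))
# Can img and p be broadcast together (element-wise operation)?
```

Yes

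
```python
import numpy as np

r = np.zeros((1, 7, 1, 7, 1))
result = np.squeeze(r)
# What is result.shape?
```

(7, 7)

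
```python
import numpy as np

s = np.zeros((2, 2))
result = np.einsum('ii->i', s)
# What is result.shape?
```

(2,)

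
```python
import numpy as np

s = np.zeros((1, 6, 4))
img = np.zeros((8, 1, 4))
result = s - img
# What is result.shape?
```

(8, 6, 4)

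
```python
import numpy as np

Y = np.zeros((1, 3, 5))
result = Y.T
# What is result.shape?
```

(5, 3, 1)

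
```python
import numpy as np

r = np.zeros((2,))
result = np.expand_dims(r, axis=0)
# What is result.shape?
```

(1, 2)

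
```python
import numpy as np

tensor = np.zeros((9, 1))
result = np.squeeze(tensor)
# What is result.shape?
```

(9,)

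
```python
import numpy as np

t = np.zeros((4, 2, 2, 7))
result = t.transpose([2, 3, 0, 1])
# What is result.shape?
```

(2, 7, 4, 2)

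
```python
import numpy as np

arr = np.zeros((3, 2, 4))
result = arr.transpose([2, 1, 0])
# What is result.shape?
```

(4, 2, 3)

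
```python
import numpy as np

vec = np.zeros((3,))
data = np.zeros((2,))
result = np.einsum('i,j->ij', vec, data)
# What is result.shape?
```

(3, 2)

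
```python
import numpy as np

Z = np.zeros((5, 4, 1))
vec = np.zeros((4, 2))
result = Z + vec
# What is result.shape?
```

(5, 4, 2)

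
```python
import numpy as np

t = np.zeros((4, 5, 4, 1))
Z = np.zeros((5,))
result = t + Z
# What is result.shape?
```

(4, 5, 4, 5)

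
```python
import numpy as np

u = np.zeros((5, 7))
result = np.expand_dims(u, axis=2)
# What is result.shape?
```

(5, 7, 1)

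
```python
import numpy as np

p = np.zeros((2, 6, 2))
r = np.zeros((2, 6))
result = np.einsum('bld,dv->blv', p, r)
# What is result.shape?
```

(2, 6, 6)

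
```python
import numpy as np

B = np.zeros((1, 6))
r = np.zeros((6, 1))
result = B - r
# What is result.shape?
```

(6, 6)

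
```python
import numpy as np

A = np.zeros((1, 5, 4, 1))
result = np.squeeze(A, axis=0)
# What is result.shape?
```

(5, 4, 1)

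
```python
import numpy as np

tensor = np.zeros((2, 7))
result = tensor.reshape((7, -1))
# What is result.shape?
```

(7, 2)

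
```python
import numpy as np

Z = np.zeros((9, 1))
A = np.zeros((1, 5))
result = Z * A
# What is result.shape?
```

(9, 5)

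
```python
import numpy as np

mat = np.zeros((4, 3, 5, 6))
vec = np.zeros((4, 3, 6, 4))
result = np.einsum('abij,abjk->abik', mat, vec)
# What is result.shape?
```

(4, 3, 5, 4)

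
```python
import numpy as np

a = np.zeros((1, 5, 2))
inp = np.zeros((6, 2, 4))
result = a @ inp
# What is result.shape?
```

(6, 5, 4)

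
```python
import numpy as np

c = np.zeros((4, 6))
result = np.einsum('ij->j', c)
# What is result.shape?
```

(6,)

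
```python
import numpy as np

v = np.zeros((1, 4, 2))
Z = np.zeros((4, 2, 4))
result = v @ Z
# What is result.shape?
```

(4, 4, 4)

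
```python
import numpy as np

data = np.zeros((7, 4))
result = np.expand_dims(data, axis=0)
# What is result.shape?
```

(1, 7, 4)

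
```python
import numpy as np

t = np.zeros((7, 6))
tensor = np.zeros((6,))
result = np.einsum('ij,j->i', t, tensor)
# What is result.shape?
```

(7,)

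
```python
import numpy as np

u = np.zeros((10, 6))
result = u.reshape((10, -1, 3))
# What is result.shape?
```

(10, 2, 3)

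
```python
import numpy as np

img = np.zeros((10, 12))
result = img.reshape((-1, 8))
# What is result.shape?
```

(15, 8)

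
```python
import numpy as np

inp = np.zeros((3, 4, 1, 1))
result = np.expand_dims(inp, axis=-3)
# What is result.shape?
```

(3, 4, 1, 1, 1)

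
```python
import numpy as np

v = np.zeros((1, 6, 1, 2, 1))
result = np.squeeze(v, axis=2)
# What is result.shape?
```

(1, 6, 2, 1)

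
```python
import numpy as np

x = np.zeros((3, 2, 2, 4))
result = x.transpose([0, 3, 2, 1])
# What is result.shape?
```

(3, 4, 2, 2)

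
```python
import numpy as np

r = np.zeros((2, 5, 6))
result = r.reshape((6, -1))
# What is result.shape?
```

(6, 10)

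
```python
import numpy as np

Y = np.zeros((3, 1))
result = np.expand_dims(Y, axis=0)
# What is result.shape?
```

(1, 3, 1)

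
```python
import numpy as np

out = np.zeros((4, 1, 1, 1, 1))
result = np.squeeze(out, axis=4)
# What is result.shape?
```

(4, 1, 1, 1)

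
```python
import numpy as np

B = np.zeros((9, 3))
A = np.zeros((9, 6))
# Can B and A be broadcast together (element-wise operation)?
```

No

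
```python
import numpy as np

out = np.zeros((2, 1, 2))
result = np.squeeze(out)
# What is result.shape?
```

(2, 2)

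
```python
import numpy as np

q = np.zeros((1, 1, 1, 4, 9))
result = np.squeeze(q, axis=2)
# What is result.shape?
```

(1, 1, 4, 9)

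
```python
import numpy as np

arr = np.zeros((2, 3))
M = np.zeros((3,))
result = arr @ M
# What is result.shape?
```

(2,)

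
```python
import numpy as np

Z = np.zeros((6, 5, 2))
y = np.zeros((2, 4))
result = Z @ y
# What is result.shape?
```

(6, 5, 4)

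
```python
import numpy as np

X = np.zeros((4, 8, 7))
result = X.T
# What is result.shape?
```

(7, 8, 4)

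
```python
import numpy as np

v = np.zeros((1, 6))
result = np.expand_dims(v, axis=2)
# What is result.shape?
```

(1, 6, 1)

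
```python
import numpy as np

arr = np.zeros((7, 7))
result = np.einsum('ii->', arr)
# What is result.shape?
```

()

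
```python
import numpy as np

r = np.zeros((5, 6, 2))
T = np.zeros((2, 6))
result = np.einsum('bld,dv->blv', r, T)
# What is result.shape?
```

(5, 6, 6)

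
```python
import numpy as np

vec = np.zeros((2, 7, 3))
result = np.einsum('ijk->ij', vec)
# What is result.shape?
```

(2, 7)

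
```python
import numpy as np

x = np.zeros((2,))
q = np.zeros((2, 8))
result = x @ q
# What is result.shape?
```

(8,)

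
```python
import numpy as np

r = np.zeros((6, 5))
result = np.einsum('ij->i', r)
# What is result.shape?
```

(6,)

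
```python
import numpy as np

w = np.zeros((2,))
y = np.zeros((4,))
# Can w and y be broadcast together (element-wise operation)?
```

No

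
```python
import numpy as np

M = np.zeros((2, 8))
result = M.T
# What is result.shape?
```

(8, 2)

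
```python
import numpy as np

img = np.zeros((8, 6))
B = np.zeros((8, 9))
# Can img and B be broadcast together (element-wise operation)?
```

No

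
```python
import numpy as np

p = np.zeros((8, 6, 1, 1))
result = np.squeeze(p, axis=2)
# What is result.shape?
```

(8, 6, 1)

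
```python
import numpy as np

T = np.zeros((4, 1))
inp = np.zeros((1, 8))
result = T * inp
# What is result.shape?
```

(4, 8)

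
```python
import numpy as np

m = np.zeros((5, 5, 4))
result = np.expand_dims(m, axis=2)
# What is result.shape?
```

(5, 5, 1, 4)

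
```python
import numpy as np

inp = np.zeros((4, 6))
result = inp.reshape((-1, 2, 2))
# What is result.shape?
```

(6, 2, 2)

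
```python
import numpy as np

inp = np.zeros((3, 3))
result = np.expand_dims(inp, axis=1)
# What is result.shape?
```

(3, 1, 3)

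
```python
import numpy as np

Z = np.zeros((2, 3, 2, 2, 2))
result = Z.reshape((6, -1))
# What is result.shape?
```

(6, 8)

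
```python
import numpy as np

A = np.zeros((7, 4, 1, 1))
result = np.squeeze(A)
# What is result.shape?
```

(7, 4)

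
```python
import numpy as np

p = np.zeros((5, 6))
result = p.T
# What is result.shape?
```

(6, 5)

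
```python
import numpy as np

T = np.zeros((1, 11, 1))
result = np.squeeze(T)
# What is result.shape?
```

(11,)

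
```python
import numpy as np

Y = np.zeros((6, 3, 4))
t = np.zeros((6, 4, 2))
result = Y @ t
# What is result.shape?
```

(6, 3, 2)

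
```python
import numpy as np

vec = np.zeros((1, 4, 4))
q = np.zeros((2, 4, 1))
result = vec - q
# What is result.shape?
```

(2, 4, 4)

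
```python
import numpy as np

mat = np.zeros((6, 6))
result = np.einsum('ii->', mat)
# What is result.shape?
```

()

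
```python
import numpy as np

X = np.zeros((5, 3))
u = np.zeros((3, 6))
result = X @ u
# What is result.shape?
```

(5, 6)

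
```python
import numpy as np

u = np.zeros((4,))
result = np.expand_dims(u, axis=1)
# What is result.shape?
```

(4, 1)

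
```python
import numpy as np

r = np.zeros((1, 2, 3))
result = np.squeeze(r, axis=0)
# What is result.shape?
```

(2, 3)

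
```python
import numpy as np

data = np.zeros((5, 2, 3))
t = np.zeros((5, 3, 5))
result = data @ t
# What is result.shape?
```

(5, 2, 5)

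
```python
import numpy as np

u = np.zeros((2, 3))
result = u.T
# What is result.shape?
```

(3, 2)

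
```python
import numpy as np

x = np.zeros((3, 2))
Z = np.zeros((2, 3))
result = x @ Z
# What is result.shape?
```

(3, 3)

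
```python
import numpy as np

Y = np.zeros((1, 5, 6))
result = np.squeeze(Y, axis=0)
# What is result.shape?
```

(5, 6)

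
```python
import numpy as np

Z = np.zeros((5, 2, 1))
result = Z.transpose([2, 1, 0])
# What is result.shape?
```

(1, 2, 5)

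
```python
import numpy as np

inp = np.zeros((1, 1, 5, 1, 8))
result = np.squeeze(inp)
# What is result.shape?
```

(5, 8)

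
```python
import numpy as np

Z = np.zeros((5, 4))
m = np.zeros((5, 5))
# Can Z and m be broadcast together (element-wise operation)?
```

No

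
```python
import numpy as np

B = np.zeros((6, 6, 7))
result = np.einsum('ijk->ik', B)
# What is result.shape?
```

(6, 7)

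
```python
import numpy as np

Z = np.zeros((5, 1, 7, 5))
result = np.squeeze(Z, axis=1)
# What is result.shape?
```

(5, 7, 5)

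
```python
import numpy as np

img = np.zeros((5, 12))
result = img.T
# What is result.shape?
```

(12, 5)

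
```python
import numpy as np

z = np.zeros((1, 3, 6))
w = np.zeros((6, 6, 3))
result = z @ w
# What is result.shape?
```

(6, 3, 3)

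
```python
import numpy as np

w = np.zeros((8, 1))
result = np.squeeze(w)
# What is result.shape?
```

(8,)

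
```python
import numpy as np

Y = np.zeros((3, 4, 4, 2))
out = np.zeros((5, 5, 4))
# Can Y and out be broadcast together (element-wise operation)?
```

No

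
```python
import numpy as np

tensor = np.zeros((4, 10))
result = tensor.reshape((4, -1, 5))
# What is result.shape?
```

(4, 2, 5)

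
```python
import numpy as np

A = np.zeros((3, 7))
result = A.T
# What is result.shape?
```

(7, 3)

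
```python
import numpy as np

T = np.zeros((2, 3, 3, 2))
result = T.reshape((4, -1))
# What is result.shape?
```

(4, 9)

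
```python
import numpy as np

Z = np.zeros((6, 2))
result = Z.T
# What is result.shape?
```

(2, 6)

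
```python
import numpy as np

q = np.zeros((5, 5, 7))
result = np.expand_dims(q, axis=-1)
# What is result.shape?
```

(5, 5, 7, 1)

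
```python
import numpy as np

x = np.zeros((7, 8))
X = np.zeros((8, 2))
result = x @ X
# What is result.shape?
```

(7, 2)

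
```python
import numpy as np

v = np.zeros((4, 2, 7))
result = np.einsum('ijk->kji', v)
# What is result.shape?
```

(7, 2, 4)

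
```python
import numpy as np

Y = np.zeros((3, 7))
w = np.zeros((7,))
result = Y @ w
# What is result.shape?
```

(3,)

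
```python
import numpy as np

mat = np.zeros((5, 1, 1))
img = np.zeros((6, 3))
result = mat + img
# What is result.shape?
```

(5, 6, 3)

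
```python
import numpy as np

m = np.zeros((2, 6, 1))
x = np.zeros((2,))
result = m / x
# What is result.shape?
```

(2, 6, 2)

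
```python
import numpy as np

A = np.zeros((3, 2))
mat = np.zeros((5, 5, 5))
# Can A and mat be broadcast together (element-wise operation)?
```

No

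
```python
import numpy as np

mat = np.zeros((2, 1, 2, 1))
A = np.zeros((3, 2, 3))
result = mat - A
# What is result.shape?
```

(2, 3, 2, 3)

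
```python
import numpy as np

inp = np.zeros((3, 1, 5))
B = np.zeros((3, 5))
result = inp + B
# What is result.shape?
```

(3, 3, 5)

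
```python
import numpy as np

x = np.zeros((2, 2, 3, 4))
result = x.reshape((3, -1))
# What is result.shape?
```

(3, 16)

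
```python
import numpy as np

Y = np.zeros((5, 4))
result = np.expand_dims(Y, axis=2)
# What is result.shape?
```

(5, 4, 1)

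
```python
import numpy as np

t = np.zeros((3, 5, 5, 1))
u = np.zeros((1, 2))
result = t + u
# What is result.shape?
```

(3, 5, 5, 2)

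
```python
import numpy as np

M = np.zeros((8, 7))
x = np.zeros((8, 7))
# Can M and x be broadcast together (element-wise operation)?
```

Yes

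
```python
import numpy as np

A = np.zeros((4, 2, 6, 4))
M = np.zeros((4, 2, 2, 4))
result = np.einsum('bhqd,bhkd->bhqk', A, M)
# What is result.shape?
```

(4, 2, 6, 2)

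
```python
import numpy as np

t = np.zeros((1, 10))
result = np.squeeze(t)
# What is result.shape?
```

(10,)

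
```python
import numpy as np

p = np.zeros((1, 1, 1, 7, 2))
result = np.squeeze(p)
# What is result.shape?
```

(7, 2)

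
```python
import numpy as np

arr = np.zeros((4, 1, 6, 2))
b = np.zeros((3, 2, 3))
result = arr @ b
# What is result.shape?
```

(4, 3, 6, 3)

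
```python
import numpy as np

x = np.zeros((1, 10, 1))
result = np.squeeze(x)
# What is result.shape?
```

(10,)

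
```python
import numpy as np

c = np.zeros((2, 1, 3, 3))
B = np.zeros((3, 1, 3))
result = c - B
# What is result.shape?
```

(2, 3, 3, 3)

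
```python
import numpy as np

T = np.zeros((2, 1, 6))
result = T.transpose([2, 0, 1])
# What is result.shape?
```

(6, 2, 1)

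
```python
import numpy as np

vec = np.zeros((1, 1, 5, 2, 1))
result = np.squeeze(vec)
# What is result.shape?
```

(5, 2)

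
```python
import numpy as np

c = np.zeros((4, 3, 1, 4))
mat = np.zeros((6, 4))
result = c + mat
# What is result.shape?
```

(4, 3, 6, 4)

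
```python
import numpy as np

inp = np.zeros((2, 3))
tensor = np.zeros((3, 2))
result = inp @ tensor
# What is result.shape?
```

(2, 2)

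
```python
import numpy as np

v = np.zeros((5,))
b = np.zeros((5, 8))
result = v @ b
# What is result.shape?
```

(8,)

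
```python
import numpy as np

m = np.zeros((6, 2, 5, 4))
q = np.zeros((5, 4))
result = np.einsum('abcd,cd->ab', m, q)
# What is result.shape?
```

(6, 2)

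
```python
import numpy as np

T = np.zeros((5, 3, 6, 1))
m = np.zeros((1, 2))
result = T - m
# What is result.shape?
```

(5, 3, 6, 2)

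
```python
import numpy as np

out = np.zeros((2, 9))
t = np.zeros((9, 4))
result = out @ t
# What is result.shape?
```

(2, 4)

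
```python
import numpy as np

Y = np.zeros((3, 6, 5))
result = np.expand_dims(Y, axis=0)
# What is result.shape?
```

(1, 3, 6, 5)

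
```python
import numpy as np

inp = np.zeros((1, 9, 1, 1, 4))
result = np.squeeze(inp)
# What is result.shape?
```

(9, 4)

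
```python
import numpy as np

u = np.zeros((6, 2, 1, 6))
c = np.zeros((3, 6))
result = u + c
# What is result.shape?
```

(6, 2, 3, 6)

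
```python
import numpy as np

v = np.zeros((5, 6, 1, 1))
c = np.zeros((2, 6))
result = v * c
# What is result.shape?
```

(5, 6, 2, 6)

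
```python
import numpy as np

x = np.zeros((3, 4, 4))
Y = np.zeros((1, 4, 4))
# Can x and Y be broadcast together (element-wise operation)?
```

Yes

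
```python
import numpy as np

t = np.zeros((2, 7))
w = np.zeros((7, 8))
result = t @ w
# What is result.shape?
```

(2, 8)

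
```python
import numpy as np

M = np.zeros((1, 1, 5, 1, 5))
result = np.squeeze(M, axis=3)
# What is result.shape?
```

(1, 1, 5, 5)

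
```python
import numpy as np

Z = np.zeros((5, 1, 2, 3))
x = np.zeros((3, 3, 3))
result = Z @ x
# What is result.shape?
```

(5, 3, 2, 3)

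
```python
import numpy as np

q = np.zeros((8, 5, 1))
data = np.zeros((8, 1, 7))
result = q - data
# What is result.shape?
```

(8, 5, 7)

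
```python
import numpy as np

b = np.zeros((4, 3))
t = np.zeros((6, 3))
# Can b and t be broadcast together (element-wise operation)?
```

No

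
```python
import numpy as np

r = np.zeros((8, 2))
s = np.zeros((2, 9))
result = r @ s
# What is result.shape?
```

(8, 9)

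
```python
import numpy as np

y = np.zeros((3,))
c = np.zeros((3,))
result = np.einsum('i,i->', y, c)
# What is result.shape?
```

()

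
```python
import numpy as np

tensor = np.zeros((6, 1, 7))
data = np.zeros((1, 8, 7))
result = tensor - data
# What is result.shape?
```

(6, 8, 7)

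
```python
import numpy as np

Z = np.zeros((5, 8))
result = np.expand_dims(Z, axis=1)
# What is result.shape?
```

(5, 1, 8)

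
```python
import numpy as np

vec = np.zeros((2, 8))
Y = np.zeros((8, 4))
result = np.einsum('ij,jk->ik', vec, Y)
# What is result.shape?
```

(2, 4)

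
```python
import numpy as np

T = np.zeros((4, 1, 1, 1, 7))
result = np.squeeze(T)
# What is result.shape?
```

(4, 7)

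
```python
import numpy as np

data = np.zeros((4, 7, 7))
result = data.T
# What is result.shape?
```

(7, 7, 4)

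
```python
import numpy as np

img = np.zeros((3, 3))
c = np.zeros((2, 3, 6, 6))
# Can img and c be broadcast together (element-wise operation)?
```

No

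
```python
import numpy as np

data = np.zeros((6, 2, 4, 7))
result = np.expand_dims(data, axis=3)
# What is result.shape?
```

(6, 2, 4, 1, 7)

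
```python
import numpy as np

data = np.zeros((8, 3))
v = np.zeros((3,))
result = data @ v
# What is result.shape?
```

(8,)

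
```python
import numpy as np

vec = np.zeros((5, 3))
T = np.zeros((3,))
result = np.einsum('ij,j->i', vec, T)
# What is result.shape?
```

(5,)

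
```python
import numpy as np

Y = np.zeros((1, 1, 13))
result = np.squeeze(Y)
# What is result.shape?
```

(13,)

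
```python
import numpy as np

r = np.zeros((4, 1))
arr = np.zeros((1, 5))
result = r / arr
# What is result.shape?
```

(4, 5)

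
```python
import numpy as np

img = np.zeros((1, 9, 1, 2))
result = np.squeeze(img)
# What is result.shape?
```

(9, 2)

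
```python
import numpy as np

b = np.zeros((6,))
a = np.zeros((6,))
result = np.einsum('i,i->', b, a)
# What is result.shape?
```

()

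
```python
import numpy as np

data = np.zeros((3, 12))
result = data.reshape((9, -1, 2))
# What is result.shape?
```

(9, 2, 2)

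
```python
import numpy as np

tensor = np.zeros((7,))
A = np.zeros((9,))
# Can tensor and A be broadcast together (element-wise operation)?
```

No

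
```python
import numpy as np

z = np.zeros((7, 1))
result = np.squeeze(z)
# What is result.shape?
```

(7,)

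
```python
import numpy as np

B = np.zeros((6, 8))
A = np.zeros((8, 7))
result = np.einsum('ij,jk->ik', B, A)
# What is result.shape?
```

(6, 7)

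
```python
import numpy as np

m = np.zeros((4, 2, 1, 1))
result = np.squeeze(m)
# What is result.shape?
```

(4, 2)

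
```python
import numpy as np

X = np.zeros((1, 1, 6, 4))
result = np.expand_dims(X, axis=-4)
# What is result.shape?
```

(1, 1, 1, 6, 4)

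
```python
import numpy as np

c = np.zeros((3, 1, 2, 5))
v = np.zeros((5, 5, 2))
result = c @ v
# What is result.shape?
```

(3, 5, 2, 2)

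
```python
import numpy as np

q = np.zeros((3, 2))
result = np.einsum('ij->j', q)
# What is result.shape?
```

(2,)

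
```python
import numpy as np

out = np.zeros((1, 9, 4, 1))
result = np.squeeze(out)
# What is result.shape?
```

(9, 4)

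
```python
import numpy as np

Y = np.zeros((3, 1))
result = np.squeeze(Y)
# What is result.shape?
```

(3,)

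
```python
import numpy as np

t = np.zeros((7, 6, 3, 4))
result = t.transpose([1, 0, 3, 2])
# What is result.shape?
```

(6, 7, 4, 3)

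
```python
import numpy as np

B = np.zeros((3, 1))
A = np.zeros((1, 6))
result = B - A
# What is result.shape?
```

(3, 6)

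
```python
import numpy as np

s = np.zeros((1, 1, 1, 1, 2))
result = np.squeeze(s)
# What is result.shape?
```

(2,)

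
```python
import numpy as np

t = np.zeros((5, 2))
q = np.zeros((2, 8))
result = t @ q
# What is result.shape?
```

(5, 8)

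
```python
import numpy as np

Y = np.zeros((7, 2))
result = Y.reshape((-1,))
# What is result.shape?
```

(14,)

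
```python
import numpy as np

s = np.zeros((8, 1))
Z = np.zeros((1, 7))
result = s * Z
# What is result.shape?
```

(8, 7)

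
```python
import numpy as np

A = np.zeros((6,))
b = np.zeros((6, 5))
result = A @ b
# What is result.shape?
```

(5,)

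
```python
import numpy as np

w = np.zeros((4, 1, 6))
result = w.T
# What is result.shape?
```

(6, 1, 4)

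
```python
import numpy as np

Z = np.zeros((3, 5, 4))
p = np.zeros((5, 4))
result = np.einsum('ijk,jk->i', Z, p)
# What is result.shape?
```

(3,)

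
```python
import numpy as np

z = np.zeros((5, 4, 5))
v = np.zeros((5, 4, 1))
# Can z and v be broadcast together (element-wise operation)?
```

Yes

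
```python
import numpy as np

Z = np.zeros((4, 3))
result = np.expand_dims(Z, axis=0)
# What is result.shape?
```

(1, 4, 3)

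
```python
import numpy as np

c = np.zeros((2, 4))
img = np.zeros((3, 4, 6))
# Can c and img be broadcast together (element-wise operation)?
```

No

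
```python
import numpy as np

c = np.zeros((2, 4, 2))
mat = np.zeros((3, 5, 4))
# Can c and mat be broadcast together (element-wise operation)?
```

No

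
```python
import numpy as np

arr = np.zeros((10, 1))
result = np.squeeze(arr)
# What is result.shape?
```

(10,)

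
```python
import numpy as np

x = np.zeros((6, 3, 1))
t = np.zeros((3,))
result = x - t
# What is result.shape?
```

(6, 3, 3)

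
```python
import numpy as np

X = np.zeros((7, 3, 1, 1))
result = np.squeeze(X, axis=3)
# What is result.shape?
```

(7, 3, 1)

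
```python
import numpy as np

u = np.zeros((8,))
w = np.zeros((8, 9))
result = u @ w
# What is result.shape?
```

(9,)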